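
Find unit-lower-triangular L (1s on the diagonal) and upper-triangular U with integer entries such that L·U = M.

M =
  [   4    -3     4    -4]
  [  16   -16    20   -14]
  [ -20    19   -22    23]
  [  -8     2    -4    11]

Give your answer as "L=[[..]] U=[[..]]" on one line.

L=[[1,0,0,0],[4,1,0,0],[-5,-1,1,0],[-2,1,0,1]] U=[[4,-3,4,-4],[0,-4,4,2],[0,0,2,5],[0,0,0,1]]

  r1 -= 4·r0 → [0,-4,4,2]
  r2 -= -5·r0 → [0,4,-2,3]
  r3 -= -2·r0 → [0,-4,4,3]
  r2 -= -1·r1 → [0,0,2,5]
  r3 -= 1·r1 → [0,0,0,1]
  r3 -= 0·r2 → [0,0,0,1]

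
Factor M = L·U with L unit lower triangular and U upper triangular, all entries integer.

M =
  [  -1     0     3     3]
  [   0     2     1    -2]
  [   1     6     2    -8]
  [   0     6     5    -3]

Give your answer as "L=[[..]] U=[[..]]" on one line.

  row1 -= 0·row0 → [0,2,1,-2]
  row2 -= -1·row0 → [0,6,5,-5]
  row3 -= 0·row0 → [0,6,5,-3]
  row2 -= 3·row1 → [0,0,2,1]
  row3 -= 3·row1 → [0,0,2,3]
  row3 -= 1·row2 → [0,0,0,2]

L=[[1,0,0,0],[0,1,0,0],[-1,3,1,0],[0,3,1,1]] U=[[-1,0,3,3],[0,2,1,-2],[0,0,2,1],[0,0,0,2]]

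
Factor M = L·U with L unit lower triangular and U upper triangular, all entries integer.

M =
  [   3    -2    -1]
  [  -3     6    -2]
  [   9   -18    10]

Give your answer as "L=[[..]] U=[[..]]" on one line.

  r1 -= -1·r0 → [0,4,-3]
  r2 -= 3·r0 → [0,-12,13]
  r2 -= -3·r1 → [0,0,4]

L=[[1,0,0],[-1,1,0],[3,-3,1]] U=[[3,-2,-1],[0,4,-3],[0,0,4]]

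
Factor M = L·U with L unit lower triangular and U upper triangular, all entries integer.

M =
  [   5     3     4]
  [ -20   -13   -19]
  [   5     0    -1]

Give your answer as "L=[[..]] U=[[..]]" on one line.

  r1 -= -4·r0 → [0,-1,-3]
  r2 -= 1·r0 → [0,-3,-5]
  r2 -= 3·r1 → [0,0,4]

L=[[1,0,0],[-4,1,0],[1,3,1]] U=[[5,3,4],[0,-1,-3],[0,0,4]]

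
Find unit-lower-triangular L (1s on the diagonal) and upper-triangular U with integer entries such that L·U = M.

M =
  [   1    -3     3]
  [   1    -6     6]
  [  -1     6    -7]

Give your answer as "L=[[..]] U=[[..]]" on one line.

L=[[1,0,0],[1,1,0],[-1,-1,1]] U=[[1,-3,3],[0,-3,3],[0,0,-1]]

  R1 -= 1·R0 → [0,-3,3]
  R2 -= -1·R0 → [0,3,-4]
  R2 -= -1·R1 → [0,0,-1]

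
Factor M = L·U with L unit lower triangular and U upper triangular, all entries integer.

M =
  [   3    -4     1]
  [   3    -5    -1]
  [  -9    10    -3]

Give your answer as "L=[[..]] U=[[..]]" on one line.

  row1 -= 1·row0 → [0,-1,-2]
  row2 -= -3·row0 → [0,-2,0]
  row2 -= 2·row1 → [0,0,4]

L=[[1,0,0],[1,1,0],[-3,2,1]] U=[[3,-4,1],[0,-1,-2],[0,0,4]]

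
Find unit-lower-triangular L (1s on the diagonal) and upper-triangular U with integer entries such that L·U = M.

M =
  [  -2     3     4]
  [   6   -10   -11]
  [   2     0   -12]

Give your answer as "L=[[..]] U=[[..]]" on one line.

L=[[1,0,0],[-3,1,0],[-1,-3,1]] U=[[-2,3,4],[0,-1,1],[0,0,-5]]

  r1 -= -3·r0 → [0,-1,1]
  r2 -= -1·r0 → [0,3,-8]
  r2 -= -3·r1 → [0,0,-5]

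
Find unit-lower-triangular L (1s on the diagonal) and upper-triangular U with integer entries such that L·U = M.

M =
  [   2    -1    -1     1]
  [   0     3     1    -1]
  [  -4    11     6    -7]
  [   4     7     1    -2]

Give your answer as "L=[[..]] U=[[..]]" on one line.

  r1 -= 0·r0 → [0,3,1,-1]
  r2 -= -2·r0 → [0,9,4,-5]
  r3 -= 2·r0 → [0,9,3,-4]
  r2 -= 3·r1 → [0,0,1,-2]
  r3 -= 3·r1 → [0,0,0,-1]
  r3 -= 0·r2 → [0,0,0,-1]

L=[[1,0,0,0],[0,1,0,0],[-2,3,1,0],[2,3,0,1]] U=[[2,-1,-1,1],[0,3,1,-1],[0,0,1,-2],[0,0,0,-1]]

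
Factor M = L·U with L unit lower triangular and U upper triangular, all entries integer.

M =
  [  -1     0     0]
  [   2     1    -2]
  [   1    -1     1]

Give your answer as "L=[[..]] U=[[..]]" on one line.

L=[[1,0,0],[-2,1,0],[-1,-1,1]] U=[[-1,0,0],[0,1,-2],[0,0,-1]]

  row1 -= -2·row0 → [0,1,-2]
  row2 -= -1·row0 → [0,-1,1]
  row2 -= -1·row1 → [0,0,-1]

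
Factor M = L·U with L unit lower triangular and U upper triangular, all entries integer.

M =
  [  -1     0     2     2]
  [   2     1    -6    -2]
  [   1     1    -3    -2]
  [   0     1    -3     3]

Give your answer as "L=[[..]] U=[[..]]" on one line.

  row1 -= -2·row0 → [0,1,-2,2]
  row2 -= -1·row0 → [0,1,-1,0]
  row3 -= 0·row0 → [0,1,-3,3]
  row2 -= 1·row1 → [0,0,1,-2]
  row3 -= 1·row1 → [0,0,-1,1]
  row3 -= -1·row2 → [0,0,0,-1]

L=[[1,0,0,0],[-2,1,0,0],[-1,1,1,0],[0,1,-1,1]] U=[[-1,0,2,2],[0,1,-2,2],[0,0,1,-2],[0,0,0,-1]]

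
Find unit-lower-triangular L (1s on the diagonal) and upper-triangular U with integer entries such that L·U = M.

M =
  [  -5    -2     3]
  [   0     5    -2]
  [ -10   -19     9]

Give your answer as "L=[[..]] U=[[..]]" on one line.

  r1 -= 0·r0 → [0,5,-2]
  r2 -= 2·r0 → [0,-15,3]
  r2 -= -3·r1 → [0,0,-3]

L=[[1,0,0],[0,1,0],[2,-3,1]] U=[[-5,-2,3],[0,5,-2],[0,0,-3]]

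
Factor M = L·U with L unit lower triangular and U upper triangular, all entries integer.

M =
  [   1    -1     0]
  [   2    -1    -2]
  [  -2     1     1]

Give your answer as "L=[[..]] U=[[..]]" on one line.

  row1 -= 2·row0 → [0,1,-2]
  row2 -= -2·row0 → [0,-1,1]
  row2 -= -1·row1 → [0,0,-1]

L=[[1,0,0],[2,1,0],[-2,-1,1]] U=[[1,-1,0],[0,1,-2],[0,0,-1]]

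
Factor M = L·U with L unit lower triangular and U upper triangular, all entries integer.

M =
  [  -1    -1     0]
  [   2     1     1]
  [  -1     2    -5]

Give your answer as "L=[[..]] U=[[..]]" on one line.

  row1 -= -2·row0 → [0,-1,1]
  row2 -= 1·row0 → [0,3,-5]
  row2 -= -3·row1 → [0,0,-2]

L=[[1,0,0],[-2,1,0],[1,-3,1]] U=[[-1,-1,0],[0,-1,1],[0,0,-2]]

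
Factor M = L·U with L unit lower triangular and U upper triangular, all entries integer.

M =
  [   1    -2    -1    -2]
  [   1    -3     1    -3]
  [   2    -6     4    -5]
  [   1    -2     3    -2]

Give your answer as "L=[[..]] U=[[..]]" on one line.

L=[[1,0,0,0],[1,1,0,0],[2,2,1,0],[1,0,2,1]] U=[[1,-2,-1,-2],[0,-1,2,-1],[0,0,2,1],[0,0,0,-2]]

  row1 -= 1·row0 → [0,-1,2,-1]
  row2 -= 2·row0 → [0,-2,6,-1]
  row3 -= 1·row0 → [0,0,4,0]
  row2 -= 2·row1 → [0,0,2,1]
  row3 -= 0·row1 → [0,0,4,0]
  row3 -= 2·row2 → [0,0,0,-2]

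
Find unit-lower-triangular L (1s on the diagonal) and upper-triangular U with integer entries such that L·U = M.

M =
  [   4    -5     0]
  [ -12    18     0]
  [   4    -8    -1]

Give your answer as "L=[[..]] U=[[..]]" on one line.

L=[[1,0,0],[-3,1,0],[1,-1,1]] U=[[4,-5,0],[0,3,0],[0,0,-1]]

  r1 -= -3·r0 → [0,3,0]
  r2 -= 1·r0 → [0,-3,-1]
  r2 -= -1·r1 → [0,0,-1]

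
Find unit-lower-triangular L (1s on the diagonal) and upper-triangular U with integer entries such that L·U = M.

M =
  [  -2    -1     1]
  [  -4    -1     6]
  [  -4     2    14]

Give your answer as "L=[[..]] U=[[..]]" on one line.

L=[[1,0,0],[2,1,0],[2,4,1]] U=[[-2,-1,1],[0,1,4],[0,0,-4]]

  row1 -= 2·row0 → [0,1,4]
  row2 -= 2·row0 → [0,4,12]
  row2 -= 4·row1 → [0,0,-4]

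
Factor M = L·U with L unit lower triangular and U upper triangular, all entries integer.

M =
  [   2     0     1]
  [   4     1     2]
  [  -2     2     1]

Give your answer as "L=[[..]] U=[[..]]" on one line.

L=[[1,0,0],[2,1,0],[-1,2,1]] U=[[2,0,1],[0,1,0],[0,0,2]]

  r1 -= 2·r0 → [0,1,0]
  r2 -= -1·r0 → [0,2,2]
  r2 -= 2·r1 → [0,0,2]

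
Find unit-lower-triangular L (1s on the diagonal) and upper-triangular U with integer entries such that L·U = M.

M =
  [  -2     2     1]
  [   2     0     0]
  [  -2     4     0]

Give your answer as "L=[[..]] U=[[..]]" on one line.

L=[[1,0,0],[-1,1,0],[1,1,1]] U=[[-2,2,1],[0,2,1],[0,0,-2]]

  R1 -= -1·R0 → [0,2,1]
  R2 -= 1·R0 → [0,2,-1]
  R2 -= 1·R1 → [0,0,-2]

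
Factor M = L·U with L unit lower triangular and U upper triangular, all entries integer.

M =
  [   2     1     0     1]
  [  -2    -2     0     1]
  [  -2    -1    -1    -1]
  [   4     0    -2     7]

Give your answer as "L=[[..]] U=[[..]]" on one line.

  r1 -= -1·r0 → [0,-1,0,2]
  r2 -= -1·r0 → [0,0,-1,0]
  r3 -= 2·r0 → [0,-2,-2,5]
  r2 -= 0·r1 → [0,0,-1,0]
  r3 -= 2·r1 → [0,0,-2,1]
  r3 -= 2·r2 → [0,0,0,1]

L=[[1,0,0,0],[-1,1,0,0],[-1,0,1,0],[2,2,2,1]] U=[[2,1,0,1],[0,-1,0,2],[0,0,-1,0],[0,0,0,1]]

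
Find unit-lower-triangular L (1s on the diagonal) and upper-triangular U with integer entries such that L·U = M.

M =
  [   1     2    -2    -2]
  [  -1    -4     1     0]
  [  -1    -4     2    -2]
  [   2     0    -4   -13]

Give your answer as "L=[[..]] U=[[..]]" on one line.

L=[[1,0,0,0],[-1,1,0,0],[-1,1,1,0],[2,2,2,1]] U=[[1,2,-2,-2],[0,-2,-1,-2],[0,0,1,-2],[0,0,0,-1]]

  R1 -= -1·R0 → [0,-2,-1,-2]
  R2 -= -1·R0 → [0,-2,0,-4]
  R3 -= 2·R0 → [0,-4,0,-9]
  R2 -= 1·R1 → [0,0,1,-2]
  R3 -= 2·R1 → [0,0,2,-5]
  R3 -= 2·R2 → [0,0,0,-1]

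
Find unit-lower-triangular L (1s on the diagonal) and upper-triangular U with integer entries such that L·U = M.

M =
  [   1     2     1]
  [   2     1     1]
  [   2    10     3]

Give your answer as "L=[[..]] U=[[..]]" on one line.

  R1 -= 2·R0 → [0,-3,-1]
  R2 -= 2·R0 → [0,6,1]
  R2 -= -2·R1 → [0,0,-1]

L=[[1,0,0],[2,1,0],[2,-2,1]] U=[[1,2,1],[0,-3,-1],[0,0,-1]]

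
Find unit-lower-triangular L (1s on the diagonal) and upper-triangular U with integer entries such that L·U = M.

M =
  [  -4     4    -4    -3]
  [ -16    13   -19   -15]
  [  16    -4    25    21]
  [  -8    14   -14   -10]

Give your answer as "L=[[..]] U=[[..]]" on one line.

  R1 -= 4·R0 → [0,-3,-3,-3]
  R2 -= -4·R0 → [0,12,9,9]
  R3 -= 2·R0 → [0,6,-6,-4]
  R2 -= -4·R1 → [0,0,-3,-3]
  R3 -= -2·R1 → [0,0,-12,-10]
  R3 -= 4·R2 → [0,0,0,2]

L=[[1,0,0,0],[4,1,0,0],[-4,-4,1,0],[2,-2,4,1]] U=[[-4,4,-4,-3],[0,-3,-3,-3],[0,0,-3,-3],[0,0,0,2]]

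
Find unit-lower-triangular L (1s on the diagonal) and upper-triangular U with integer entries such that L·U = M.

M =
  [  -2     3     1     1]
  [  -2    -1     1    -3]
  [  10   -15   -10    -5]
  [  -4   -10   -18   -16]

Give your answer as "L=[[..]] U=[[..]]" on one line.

L=[[1,0,0,0],[1,1,0,0],[-5,0,1,0],[2,4,4,1]] U=[[-2,3,1,1],[0,-4,0,-4],[0,0,-5,0],[0,0,0,-2]]

  r1 -= 1·r0 → [0,-4,0,-4]
  r2 -= -5·r0 → [0,0,-5,0]
  r3 -= 2·r0 → [0,-16,-20,-18]
  r2 -= 0·r1 → [0,0,-5,0]
  r3 -= 4·r1 → [0,0,-20,-2]
  r3 -= 4·r2 → [0,0,0,-2]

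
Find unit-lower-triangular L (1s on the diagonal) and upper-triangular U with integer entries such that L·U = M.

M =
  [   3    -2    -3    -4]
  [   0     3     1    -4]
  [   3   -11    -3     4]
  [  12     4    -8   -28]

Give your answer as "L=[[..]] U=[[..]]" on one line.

L=[[1,0,0,0],[0,1,0,0],[1,-3,1,0],[4,4,0,1]] U=[[3,-2,-3,-4],[0,3,1,-4],[0,0,3,-4],[0,0,0,4]]

  R1 -= 0·R0 → [0,3,1,-4]
  R2 -= 1·R0 → [0,-9,0,8]
  R3 -= 4·R0 → [0,12,4,-12]
  R2 -= -3·R1 → [0,0,3,-4]
  R3 -= 4·R1 → [0,0,0,4]
  R3 -= 0·R2 → [0,0,0,4]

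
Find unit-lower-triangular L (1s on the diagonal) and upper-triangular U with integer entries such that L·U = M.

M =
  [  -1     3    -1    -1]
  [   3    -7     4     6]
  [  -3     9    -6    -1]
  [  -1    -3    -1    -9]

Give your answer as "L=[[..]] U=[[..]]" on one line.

  R1 -= -3·R0 → [0,2,1,3]
  R2 -= 3·R0 → [0,0,-3,2]
  R3 -= 1·R0 → [0,-6,0,-8]
  R2 -= 0·R1 → [0,0,-3,2]
  R3 -= -3·R1 → [0,0,3,1]
  R3 -= -1·R2 → [0,0,0,3]

L=[[1,0,0,0],[-3,1,0,0],[3,0,1,0],[1,-3,-1,1]] U=[[-1,3,-1,-1],[0,2,1,3],[0,0,-3,2],[0,0,0,3]]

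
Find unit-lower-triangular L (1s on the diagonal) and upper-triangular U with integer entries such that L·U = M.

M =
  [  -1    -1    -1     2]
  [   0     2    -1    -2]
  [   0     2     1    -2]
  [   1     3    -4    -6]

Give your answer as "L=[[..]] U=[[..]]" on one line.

  row1 -= 0·row0 → [0,2,-1,-2]
  row2 -= 0·row0 → [0,2,1,-2]
  row3 -= -1·row0 → [0,2,-5,-4]
  row2 -= 1·row1 → [0,0,2,0]
  row3 -= 1·row1 → [0,0,-4,-2]
  row3 -= -2·row2 → [0,0,0,-2]

L=[[1,0,0,0],[0,1,0,0],[0,1,1,0],[-1,1,-2,1]] U=[[-1,-1,-1,2],[0,2,-1,-2],[0,0,2,0],[0,0,0,-2]]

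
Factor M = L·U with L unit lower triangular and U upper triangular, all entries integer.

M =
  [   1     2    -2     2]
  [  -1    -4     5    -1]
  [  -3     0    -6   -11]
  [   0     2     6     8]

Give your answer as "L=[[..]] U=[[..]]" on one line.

L=[[1,0,0,0],[-1,1,0,0],[-3,-3,1,0],[0,-1,-3,1]] U=[[1,2,-2,2],[0,-2,3,1],[0,0,-3,-2],[0,0,0,3]]

  row1 -= -1·row0 → [0,-2,3,1]
  row2 -= -3·row0 → [0,6,-12,-5]
  row3 -= 0·row0 → [0,2,6,8]
  row2 -= -3·row1 → [0,0,-3,-2]
  row3 -= -1·row1 → [0,0,9,9]
  row3 -= -3·row2 → [0,0,0,3]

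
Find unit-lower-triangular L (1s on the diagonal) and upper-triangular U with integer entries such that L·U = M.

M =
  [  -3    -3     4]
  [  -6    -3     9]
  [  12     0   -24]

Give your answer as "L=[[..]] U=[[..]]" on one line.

  r1 -= 2·r0 → [0,3,1]
  r2 -= -4·r0 → [0,-12,-8]
  r2 -= -4·r1 → [0,0,-4]

L=[[1,0,0],[2,1,0],[-4,-4,1]] U=[[-3,-3,4],[0,3,1],[0,0,-4]]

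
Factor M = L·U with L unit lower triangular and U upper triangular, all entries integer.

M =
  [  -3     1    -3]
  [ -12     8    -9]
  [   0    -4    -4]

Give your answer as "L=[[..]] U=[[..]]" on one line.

  r1 -= 4·r0 → [0,4,3]
  r2 -= 0·r0 → [0,-4,-4]
  r2 -= -1·r1 → [0,0,-1]

L=[[1,0,0],[4,1,0],[0,-1,1]] U=[[-3,1,-3],[0,4,3],[0,0,-1]]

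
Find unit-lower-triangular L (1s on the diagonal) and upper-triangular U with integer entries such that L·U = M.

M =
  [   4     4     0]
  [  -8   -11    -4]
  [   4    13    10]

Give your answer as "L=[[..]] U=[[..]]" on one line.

  R1 -= -2·R0 → [0,-3,-4]
  R2 -= 1·R0 → [0,9,10]
  R2 -= -3·R1 → [0,0,-2]

L=[[1,0,0],[-2,1,0],[1,-3,1]] U=[[4,4,0],[0,-3,-4],[0,0,-2]]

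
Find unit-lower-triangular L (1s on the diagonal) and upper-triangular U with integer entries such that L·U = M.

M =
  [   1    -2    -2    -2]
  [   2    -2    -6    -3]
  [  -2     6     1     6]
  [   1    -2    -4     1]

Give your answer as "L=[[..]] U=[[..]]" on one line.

L=[[1,0,0,0],[2,1,0,0],[-2,1,1,0],[1,0,2,1]] U=[[1,-2,-2,-2],[0,2,-2,1],[0,0,-1,1],[0,0,0,1]]

  R1 -= 2·R0 → [0,2,-2,1]
  R2 -= -2·R0 → [0,2,-3,2]
  R3 -= 1·R0 → [0,0,-2,3]
  R2 -= 1·R1 → [0,0,-1,1]
  R3 -= 0·R1 → [0,0,-2,3]
  R3 -= 2·R2 → [0,0,0,1]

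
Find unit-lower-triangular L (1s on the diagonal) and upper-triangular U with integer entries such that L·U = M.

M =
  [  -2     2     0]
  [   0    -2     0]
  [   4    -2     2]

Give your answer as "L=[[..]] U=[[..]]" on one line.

  r1 -= 0·r0 → [0,-2,0]
  r2 -= -2·r0 → [0,2,2]
  r2 -= -1·r1 → [0,0,2]

L=[[1,0,0],[0,1,0],[-2,-1,1]] U=[[-2,2,0],[0,-2,0],[0,0,2]]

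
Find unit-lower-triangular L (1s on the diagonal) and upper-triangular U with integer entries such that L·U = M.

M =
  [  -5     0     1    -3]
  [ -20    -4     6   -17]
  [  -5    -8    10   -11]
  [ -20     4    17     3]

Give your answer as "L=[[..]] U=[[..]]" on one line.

L=[[1,0,0,0],[4,1,0,0],[1,2,1,0],[4,-1,3,1]] U=[[-5,0,1,-3],[0,-4,2,-5],[0,0,5,2],[0,0,0,4]]

  row1 -= 4·row0 → [0,-4,2,-5]
  row2 -= 1·row0 → [0,-8,9,-8]
  row3 -= 4·row0 → [0,4,13,15]
  row2 -= 2·row1 → [0,0,5,2]
  row3 -= -1·row1 → [0,0,15,10]
  row3 -= 3·row2 → [0,0,0,4]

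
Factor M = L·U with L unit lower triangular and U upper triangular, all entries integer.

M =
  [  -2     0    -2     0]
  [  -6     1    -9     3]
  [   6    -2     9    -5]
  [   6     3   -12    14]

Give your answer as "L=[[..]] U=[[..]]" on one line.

L=[[1,0,0,0],[3,1,0,0],[-3,-2,1,0],[-3,3,3,1]] U=[[-2,0,-2,0],[0,1,-3,3],[0,0,-3,1],[0,0,0,2]]

  R1 -= 3·R0 → [0,1,-3,3]
  R2 -= -3·R0 → [0,-2,3,-5]
  R3 -= -3·R0 → [0,3,-18,14]
  R2 -= -2·R1 → [0,0,-3,1]
  R3 -= 3·R1 → [0,0,-9,5]
  R3 -= 3·R2 → [0,0,0,2]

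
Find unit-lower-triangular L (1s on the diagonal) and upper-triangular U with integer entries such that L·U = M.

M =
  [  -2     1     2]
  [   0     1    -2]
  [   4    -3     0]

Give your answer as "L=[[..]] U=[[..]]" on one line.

L=[[1,0,0],[0,1,0],[-2,-1,1]] U=[[-2,1,2],[0,1,-2],[0,0,2]]

  row1 -= 0·row0 → [0,1,-2]
  row2 -= -2·row0 → [0,-1,4]
  row2 -= -1·row1 → [0,0,2]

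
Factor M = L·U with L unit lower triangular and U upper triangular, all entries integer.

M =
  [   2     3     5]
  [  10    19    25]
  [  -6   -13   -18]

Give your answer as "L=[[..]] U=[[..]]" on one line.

L=[[1,0,0],[5,1,0],[-3,-1,1]] U=[[2,3,5],[0,4,0],[0,0,-3]]

  row1 -= 5·row0 → [0,4,0]
  row2 -= -3·row0 → [0,-4,-3]
  row2 -= -1·row1 → [0,0,-3]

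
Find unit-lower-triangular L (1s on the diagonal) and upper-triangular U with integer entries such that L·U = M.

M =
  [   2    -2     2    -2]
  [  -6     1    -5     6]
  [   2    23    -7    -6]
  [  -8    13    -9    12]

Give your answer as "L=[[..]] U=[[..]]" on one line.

L=[[1,0,0,0],[-3,1,0,0],[1,-5,1,0],[-4,-1,0,1]] U=[[2,-2,2,-2],[0,-5,1,0],[0,0,-4,-4],[0,0,0,4]]

  R1 -= -3·R0 → [0,-5,1,0]
  R2 -= 1·R0 → [0,25,-9,-4]
  R3 -= -4·R0 → [0,5,-1,4]
  R2 -= -5·R1 → [0,0,-4,-4]
  R3 -= -1·R1 → [0,0,0,4]
  R3 -= 0·R2 → [0,0,0,4]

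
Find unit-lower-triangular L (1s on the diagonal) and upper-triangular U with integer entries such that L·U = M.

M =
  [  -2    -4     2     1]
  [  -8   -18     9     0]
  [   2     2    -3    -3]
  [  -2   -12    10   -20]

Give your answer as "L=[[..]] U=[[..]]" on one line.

L=[[1,0,0,0],[4,1,0,0],[-1,1,1,0],[1,4,-2,1]] U=[[-2,-4,2,1],[0,-2,1,-4],[0,0,-2,2],[0,0,0,-1]]

  r1 -= 4·r0 → [0,-2,1,-4]
  r2 -= -1·r0 → [0,-2,-1,-2]
  r3 -= 1·r0 → [0,-8,8,-21]
  r2 -= 1·r1 → [0,0,-2,2]
  r3 -= 4·r1 → [0,0,4,-5]
  r3 -= -2·r2 → [0,0,0,-1]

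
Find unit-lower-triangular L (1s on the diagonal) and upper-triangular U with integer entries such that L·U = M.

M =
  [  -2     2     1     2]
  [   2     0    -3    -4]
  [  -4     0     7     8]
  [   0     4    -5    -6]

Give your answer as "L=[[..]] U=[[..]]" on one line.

L=[[1,0,0,0],[-1,1,0,0],[2,-2,1,0],[0,2,-1,1]] U=[[-2,2,1,2],[0,2,-2,-2],[0,0,1,0],[0,0,0,-2]]

  r1 -= -1·r0 → [0,2,-2,-2]
  r2 -= 2·r0 → [0,-4,5,4]
  r3 -= 0·r0 → [0,4,-5,-6]
  r2 -= -2·r1 → [0,0,1,0]
  r3 -= 2·r1 → [0,0,-1,-2]
  r3 -= -1·r2 → [0,0,0,-2]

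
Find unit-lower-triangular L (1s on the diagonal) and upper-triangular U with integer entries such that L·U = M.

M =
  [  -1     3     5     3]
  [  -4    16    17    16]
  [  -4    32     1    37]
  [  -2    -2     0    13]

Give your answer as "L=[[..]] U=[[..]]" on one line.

  r1 -= 4·r0 → [0,4,-3,4]
  r2 -= 4·r0 → [0,20,-19,25]
  r3 -= 2·r0 → [0,-8,-10,7]
  r2 -= 5·r1 → [0,0,-4,5]
  r3 -= -2·r1 → [0,0,-16,15]
  r3 -= 4·r2 → [0,0,0,-5]

L=[[1,0,0,0],[4,1,0,0],[4,5,1,0],[2,-2,4,1]] U=[[-1,3,5,3],[0,4,-3,4],[0,0,-4,5],[0,0,0,-5]]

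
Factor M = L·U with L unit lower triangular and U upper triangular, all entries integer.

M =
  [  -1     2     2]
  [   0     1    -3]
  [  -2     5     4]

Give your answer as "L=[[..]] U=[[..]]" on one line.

  r1 -= 0·r0 → [0,1,-3]
  r2 -= 2·r0 → [0,1,0]
  r2 -= 1·r1 → [0,0,3]

L=[[1,0,0],[0,1,0],[2,1,1]] U=[[-1,2,2],[0,1,-3],[0,0,3]]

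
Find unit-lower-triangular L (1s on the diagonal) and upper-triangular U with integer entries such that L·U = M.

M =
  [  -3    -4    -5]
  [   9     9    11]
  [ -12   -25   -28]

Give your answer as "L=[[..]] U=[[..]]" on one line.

L=[[1,0,0],[-3,1,0],[4,3,1]] U=[[-3,-4,-5],[0,-3,-4],[0,0,4]]

  R1 -= -3·R0 → [0,-3,-4]
  R2 -= 4·R0 → [0,-9,-8]
  R2 -= 3·R1 → [0,0,4]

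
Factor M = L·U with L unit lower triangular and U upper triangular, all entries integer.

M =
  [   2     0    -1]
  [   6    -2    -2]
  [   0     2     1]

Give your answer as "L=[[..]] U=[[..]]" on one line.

L=[[1,0,0],[3,1,0],[0,-1,1]] U=[[2,0,-1],[0,-2,1],[0,0,2]]

  r1 -= 3·r0 → [0,-2,1]
  r2 -= 0·r0 → [0,2,1]
  r2 -= -1·r1 → [0,0,2]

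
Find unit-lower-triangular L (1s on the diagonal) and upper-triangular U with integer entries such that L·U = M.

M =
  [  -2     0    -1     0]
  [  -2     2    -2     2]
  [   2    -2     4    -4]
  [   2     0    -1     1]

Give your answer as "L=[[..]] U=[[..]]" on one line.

L=[[1,0,0,0],[1,1,0,0],[-1,-1,1,0],[-1,0,-1,1]] U=[[-2,0,-1,0],[0,2,-1,2],[0,0,2,-2],[0,0,0,-1]]

  row1 -= 1·row0 → [0,2,-1,2]
  row2 -= -1·row0 → [0,-2,3,-4]
  row3 -= -1·row0 → [0,0,-2,1]
  row2 -= -1·row1 → [0,0,2,-2]
  row3 -= 0·row1 → [0,0,-2,1]
  row3 -= -1·row2 → [0,0,0,-1]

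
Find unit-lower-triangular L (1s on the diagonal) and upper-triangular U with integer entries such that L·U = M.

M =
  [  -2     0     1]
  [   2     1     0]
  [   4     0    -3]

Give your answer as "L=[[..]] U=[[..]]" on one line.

  r1 -= -1·r0 → [0,1,1]
  r2 -= -2·r0 → [0,0,-1]
  r2 -= 0·r1 → [0,0,-1]

L=[[1,0,0],[-1,1,0],[-2,0,1]] U=[[-2,0,1],[0,1,1],[0,0,-1]]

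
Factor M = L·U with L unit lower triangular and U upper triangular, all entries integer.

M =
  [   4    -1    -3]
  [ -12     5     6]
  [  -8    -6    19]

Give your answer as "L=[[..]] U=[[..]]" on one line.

L=[[1,0,0],[-3,1,0],[-2,-4,1]] U=[[4,-1,-3],[0,2,-3],[0,0,1]]

  row1 -= -3·row0 → [0,2,-3]
  row2 -= -2·row0 → [0,-8,13]
  row2 -= -4·row1 → [0,0,1]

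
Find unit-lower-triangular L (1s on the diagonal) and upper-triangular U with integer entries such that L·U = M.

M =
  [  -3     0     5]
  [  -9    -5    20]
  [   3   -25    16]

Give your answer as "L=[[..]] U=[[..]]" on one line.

  r1 -= 3·r0 → [0,-5,5]
  r2 -= -1·r0 → [0,-25,21]
  r2 -= 5·r1 → [0,0,-4]

L=[[1,0,0],[3,1,0],[-1,5,1]] U=[[-3,0,5],[0,-5,5],[0,0,-4]]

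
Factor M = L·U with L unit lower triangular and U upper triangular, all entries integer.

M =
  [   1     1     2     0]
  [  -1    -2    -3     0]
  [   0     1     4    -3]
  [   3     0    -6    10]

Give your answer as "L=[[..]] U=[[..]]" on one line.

L=[[1,0,0,0],[-1,1,0,0],[0,-1,1,0],[3,3,-3,1]] U=[[1,1,2,0],[0,-1,-1,0],[0,0,3,-3],[0,0,0,1]]

  r1 -= -1·r0 → [0,-1,-1,0]
  r2 -= 0·r0 → [0,1,4,-3]
  r3 -= 3·r0 → [0,-3,-12,10]
  r2 -= -1·r1 → [0,0,3,-3]
  r3 -= 3·r1 → [0,0,-9,10]
  r3 -= -3·r2 → [0,0,0,1]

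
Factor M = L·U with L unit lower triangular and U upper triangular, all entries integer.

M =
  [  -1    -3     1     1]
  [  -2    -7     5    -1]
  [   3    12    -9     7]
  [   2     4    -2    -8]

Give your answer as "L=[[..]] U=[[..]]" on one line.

L=[[1,0,0,0],[2,1,0,0],[-3,-3,1,0],[-2,2,-2,1]] U=[[-1,-3,1,1],[0,-1,3,-3],[0,0,3,1],[0,0,0,2]]

  r1 -= 2·r0 → [0,-1,3,-3]
  r2 -= -3·r0 → [0,3,-6,10]
  r3 -= -2·r0 → [0,-2,0,-6]
  r2 -= -3·r1 → [0,0,3,1]
  r3 -= 2·r1 → [0,0,-6,0]
  r3 -= -2·r2 → [0,0,0,2]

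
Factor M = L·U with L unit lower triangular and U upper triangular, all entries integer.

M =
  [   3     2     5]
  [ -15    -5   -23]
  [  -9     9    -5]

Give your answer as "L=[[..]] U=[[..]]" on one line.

  row1 -= -5·row0 → [0,5,2]
  row2 -= -3·row0 → [0,15,10]
  row2 -= 3·row1 → [0,0,4]

L=[[1,0,0],[-5,1,0],[-3,3,1]] U=[[3,2,5],[0,5,2],[0,0,4]]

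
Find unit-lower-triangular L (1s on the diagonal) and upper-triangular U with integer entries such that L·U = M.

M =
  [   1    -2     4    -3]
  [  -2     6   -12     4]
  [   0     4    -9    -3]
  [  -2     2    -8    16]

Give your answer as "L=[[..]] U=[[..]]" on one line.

  r1 -= -2·r0 → [0,2,-4,-2]
  r2 -= 0·r0 → [0,4,-9,-3]
  r3 -= -2·r0 → [0,-2,0,10]
  r2 -= 2·r1 → [0,0,-1,1]
  r3 -= -1·r1 → [0,0,-4,8]
  r3 -= 4·r2 → [0,0,0,4]

L=[[1,0,0,0],[-2,1,0,0],[0,2,1,0],[-2,-1,4,1]] U=[[1,-2,4,-3],[0,2,-4,-2],[0,0,-1,1],[0,0,0,4]]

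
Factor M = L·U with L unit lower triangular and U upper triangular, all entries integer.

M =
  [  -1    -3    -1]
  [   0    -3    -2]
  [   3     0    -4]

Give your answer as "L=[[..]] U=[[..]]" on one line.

  r1 -= 0·r0 → [0,-3,-2]
  r2 -= -3·r0 → [0,-9,-7]
  r2 -= 3·r1 → [0,0,-1]

L=[[1,0,0],[0,1,0],[-3,3,1]] U=[[-1,-3,-1],[0,-3,-2],[0,0,-1]]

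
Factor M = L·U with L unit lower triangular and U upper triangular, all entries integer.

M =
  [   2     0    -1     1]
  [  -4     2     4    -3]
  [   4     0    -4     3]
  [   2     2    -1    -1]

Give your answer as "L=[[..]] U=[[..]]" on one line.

L=[[1,0,0,0],[-2,1,0,0],[2,0,1,0],[1,1,1,1]] U=[[2,0,-1,1],[0,2,2,-1],[0,0,-2,1],[0,0,0,-2]]

  r1 -= -2·r0 → [0,2,2,-1]
  r2 -= 2·r0 → [0,0,-2,1]
  r3 -= 1·r0 → [0,2,0,-2]
  r2 -= 0·r1 → [0,0,-2,1]
  r3 -= 1·r1 → [0,0,-2,-1]
  r3 -= 1·r2 → [0,0,0,-2]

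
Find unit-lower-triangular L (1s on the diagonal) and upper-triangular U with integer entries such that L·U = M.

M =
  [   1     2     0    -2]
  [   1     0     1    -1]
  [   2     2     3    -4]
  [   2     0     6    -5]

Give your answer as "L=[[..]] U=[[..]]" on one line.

  R1 -= 1·R0 → [0,-2,1,1]
  R2 -= 2·R0 → [0,-2,3,0]
  R3 -= 2·R0 → [0,-4,6,-1]
  R2 -= 1·R1 → [0,0,2,-1]
  R3 -= 2·R1 → [0,0,4,-3]
  R3 -= 2·R2 → [0,0,0,-1]

L=[[1,0,0,0],[1,1,0,0],[2,1,1,0],[2,2,2,1]] U=[[1,2,0,-2],[0,-2,1,1],[0,0,2,-1],[0,0,0,-1]]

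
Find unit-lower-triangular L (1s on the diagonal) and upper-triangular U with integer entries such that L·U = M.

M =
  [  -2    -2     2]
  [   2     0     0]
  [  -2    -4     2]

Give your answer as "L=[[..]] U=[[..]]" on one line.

  r1 -= -1·r0 → [0,-2,2]
  r2 -= 1·r0 → [0,-2,0]
  r2 -= 1·r1 → [0,0,-2]

L=[[1,0,0],[-1,1,0],[1,1,1]] U=[[-2,-2,2],[0,-2,2],[0,0,-2]]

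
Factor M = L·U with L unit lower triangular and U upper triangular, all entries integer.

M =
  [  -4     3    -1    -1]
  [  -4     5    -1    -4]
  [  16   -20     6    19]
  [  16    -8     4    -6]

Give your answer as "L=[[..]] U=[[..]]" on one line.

L=[[1,0,0,0],[1,1,0,0],[-4,-4,1,0],[-4,2,0,1]] U=[[-4,3,-1,-1],[0,2,0,-3],[0,0,2,3],[0,0,0,-4]]

  row1 -= 1·row0 → [0,2,0,-3]
  row2 -= -4·row0 → [0,-8,2,15]
  row3 -= -4·row0 → [0,4,0,-10]
  row2 -= -4·row1 → [0,0,2,3]
  row3 -= 2·row1 → [0,0,0,-4]
  row3 -= 0·row2 → [0,0,0,-4]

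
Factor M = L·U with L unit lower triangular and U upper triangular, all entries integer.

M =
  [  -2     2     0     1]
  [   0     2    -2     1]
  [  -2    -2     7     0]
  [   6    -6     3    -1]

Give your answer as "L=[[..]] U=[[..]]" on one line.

  row1 -= 0·row0 → [0,2,-2,1]
  row2 -= 1·row0 → [0,-4,7,-1]
  row3 -= -3·row0 → [0,0,3,2]
  row2 -= -2·row1 → [0,0,3,1]
  row3 -= 0·row1 → [0,0,3,2]
  row3 -= 1·row2 → [0,0,0,1]

L=[[1,0,0,0],[0,1,0,0],[1,-2,1,0],[-3,0,1,1]] U=[[-2,2,0,1],[0,2,-2,1],[0,0,3,1],[0,0,0,1]]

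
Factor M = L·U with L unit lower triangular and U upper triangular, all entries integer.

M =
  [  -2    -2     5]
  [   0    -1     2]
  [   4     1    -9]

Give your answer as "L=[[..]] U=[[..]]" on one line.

L=[[1,0,0],[0,1,0],[-2,3,1]] U=[[-2,-2,5],[0,-1,2],[0,0,-5]]

  row1 -= 0·row0 → [0,-1,2]
  row2 -= -2·row0 → [0,-3,1]
  row2 -= 3·row1 → [0,0,-5]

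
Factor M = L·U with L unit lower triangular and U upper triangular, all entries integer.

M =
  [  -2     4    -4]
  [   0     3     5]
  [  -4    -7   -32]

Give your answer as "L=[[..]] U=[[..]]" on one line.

  row1 -= 0·row0 → [0,3,5]
  row2 -= 2·row0 → [0,-15,-24]
  row2 -= -5·row1 → [0,0,1]

L=[[1,0,0],[0,1,0],[2,-5,1]] U=[[-2,4,-4],[0,3,5],[0,0,1]]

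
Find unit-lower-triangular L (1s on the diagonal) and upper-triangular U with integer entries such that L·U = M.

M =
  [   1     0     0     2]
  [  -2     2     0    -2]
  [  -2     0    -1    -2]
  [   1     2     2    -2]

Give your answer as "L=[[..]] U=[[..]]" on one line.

L=[[1,0,0,0],[-2,1,0,0],[-2,0,1,0],[1,1,-2,1]] U=[[1,0,0,2],[0,2,0,2],[0,0,-1,2],[0,0,0,-2]]

  row1 -= -2·row0 → [0,2,0,2]
  row2 -= -2·row0 → [0,0,-1,2]
  row3 -= 1·row0 → [0,2,2,-4]
  row2 -= 0·row1 → [0,0,-1,2]
  row3 -= 1·row1 → [0,0,2,-6]
  row3 -= -2·row2 → [0,0,0,-2]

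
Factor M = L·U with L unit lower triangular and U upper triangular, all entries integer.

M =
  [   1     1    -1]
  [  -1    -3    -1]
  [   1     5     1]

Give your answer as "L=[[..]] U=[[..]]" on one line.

L=[[1,0,0],[-1,1,0],[1,-2,1]] U=[[1,1,-1],[0,-2,-2],[0,0,-2]]

  row1 -= -1·row0 → [0,-2,-2]
  row2 -= 1·row0 → [0,4,2]
  row2 -= -2·row1 → [0,0,-2]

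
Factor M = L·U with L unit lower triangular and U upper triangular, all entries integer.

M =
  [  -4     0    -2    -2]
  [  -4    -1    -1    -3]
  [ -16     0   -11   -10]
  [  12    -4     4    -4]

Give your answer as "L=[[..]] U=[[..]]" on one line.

  R1 -= 1·R0 → [0,-1,1,-1]
  R2 -= 4·R0 → [0,0,-3,-2]
  R3 -= -3·R0 → [0,-4,-2,-10]
  R2 -= 0·R1 → [0,0,-3,-2]
  R3 -= 4·R1 → [0,0,-6,-6]
  R3 -= 2·R2 → [0,0,0,-2]

L=[[1,0,0,0],[1,1,0,0],[4,0,1,0],[-3,4,2,1]] U=[[-4,0,-2,-2],[0,-1,1,-1],[0,0,-3,-2],[0,0,0,-2]]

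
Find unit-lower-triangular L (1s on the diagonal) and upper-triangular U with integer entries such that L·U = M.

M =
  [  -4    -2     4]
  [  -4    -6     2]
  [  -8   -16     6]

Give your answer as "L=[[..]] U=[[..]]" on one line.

L=[[1,0,0],[1,1,0],[2,3,1]] U=[[-4,-2,4],[0,-4,-2],[0,0,4]]

  R1 -= 1·R0 → [0,-4,-2]
  R2 -= 2·R0 → [0,-12,-2]
  R2 -= 3·R1 → [0,0,4]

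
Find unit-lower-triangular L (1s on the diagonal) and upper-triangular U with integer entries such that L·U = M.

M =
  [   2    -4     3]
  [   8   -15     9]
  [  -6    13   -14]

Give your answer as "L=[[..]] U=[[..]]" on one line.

  R1 -= 4·R0 → [0,1,-3]
  R2 -= -3·R0 → [0,1,-5]
  R2 -= 1·R1 → [0,0,-2]

L=[[1,0,0],[4,1,0],[-3,1,1]] U=[[2,-4,3],[0,1,-3],[0,0,-2]]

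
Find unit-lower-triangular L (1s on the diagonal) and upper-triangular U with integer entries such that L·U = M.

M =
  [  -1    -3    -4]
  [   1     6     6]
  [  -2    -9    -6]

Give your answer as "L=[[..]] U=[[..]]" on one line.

  row1 -= -1·row0 → [0,3,2]
  row2 -= 2·row0 → [0,-3,2]
  row2 -= -1·row1 → [0,0,4]

L=[[1,0,0],[-1,1,0],[2,-1,1]] U=[[-1,-3,-4],[0,3,2],[0,0,4]]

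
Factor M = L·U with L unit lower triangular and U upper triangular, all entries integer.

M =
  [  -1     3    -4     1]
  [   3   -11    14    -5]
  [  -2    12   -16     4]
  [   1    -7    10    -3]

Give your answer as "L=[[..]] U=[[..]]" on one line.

  R1 -= -3·R0 → [0,-2,2,-2]
  R2 -= 2·R0 → [0,6,-8,2]
  R3 -= -1·R0 → [0,-4,6,-2]
  R2 -= -3·R1 → [0,0,-2,-4]
  R3 -= 2·R1 → [0,0,2,2]
  R3 -= -1·R2 → [0,0,0,-2]

L=[[1,0,0,0],[-3,1,0,0],[2,-3,1,0],[-1,2,-1,1]] U=[[-1,3,-4,1],[0,-2,2,-2],[0,0,-2,-4],[0,0,0,-2]]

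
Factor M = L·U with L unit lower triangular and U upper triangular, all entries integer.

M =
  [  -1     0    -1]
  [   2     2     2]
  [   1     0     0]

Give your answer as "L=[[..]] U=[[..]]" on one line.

  r1 -= -2·r0 → [0,2,0]
  r2 -= -1·r0 → [0,0,-1]
  r2 -= 0·r1 → [0,0,-1]

L=[[1,0,0],[-2,1,0],[-1,0,1]] U=[[-1,0,-1],[0,2,0],[0,0,-1]]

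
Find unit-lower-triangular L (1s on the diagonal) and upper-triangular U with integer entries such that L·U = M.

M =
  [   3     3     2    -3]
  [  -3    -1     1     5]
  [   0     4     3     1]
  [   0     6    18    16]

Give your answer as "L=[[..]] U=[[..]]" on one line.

L=[[1,0,0,0],[-1,1,0,0],[0,2,1,0],[0,3,-3,1]] U=[[3,3,2,-3],[0,2,3,2],[0,0,-3,-3],[0,0,0,1]]

  row1 -= -1·row0 → [0,2,3,2]
  row2 -= 0·row0 → [0,4,3,1]
  row3 -= 0·row0 → [0,6,18,16]
  row2 -= 2·row1 → [0,0,-3,-3]
  row3 -= 3·row1 → [0,0,9,10]
  row3 -= -3·row2 → [0,0,0,1]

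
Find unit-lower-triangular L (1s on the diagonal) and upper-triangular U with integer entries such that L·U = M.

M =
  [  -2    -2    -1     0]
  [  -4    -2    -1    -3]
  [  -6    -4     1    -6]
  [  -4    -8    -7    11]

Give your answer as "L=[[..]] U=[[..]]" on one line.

  R1 -= 2·R0 → [0,2,1,-3]
  R2 -= 3·R0 → [0,2,4,-6]
  R3 -= 2·R0 → [0,-4,-5,11]
  R2 -= 1·R1 → [0,0,3,-3]
  R3 -= -2·R1 → [0,0,-3,5]
  R3 -= -1·R2 → [0,0,0,2]

L=[[1,0,0,0],[2,1,0,0],[3,1,1,0],[2,-2,-1,1]] U=[[-2,-2,-1,0],[0,2,1,-3],[0,0,3,-3],[0,0,0,2]]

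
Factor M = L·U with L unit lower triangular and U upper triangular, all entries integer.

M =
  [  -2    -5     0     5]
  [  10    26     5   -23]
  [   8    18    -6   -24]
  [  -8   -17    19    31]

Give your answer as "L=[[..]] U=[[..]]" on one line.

  R1 -= -5·R0 → [0,1,5,2]
  R2 -= -4·R0 → [0,-2,-6,-4]
  R3 -= 4·R0 → [0,3,19,11]
  R2 -= -2·R1 → [0,0,4,0]
  R3 -= 3·R1 → [0,0,4,5]
  R3 -= 1·R2 → [0,0,0,5]

L=[[1,0,0,0],[-5,1,0,0],[-4,-2,1,0],[4,3,1,1]] U=[[-2,-5,0,5],[0,1,5,2],[0,0,4,0],[0,0,0,5]]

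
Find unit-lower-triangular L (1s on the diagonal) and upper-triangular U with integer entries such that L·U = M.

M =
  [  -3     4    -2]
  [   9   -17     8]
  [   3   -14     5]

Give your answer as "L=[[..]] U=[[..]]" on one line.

  R1 -= -3·R0 → [0,-5,2]
  R2 -= -1·R0 → [0,-10,3]
  R2 -= 2·R1 → [0,0,-1]

L=[[1,0,0],[-3,1,0],[-1,2,1]] U=[[-3,4,-2],[0,-5,2],[0,0,-1]]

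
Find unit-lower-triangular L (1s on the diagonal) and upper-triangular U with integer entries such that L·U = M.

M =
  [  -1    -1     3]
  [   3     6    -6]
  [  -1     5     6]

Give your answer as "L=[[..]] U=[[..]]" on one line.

  r1 -= -3·r0 → [0,3,3]
  r2 -= 1·r0 → [0,6,3]
  r2 -= 2·r1 → [0,0,-3]

L=[[1,0,0],[-3,1,0],[1,2,1]] U=[[-1,-1,3],[0,3,3],[0,0,-3]]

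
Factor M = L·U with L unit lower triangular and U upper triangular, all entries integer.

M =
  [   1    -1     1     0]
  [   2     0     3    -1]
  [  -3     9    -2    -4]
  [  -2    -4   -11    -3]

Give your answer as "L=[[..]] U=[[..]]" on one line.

L=[[1,0,0,0],[2,1,0,0],[-3,3,1,0],[-2,-3,3,1]] U=[[1,-1,1,0],[0,2,1,-1],[0,0,-2,-1],[0,0,0,-3]]

  row1 -= 2·row0 → [0,2,1,-1]
  row2 -= -3·row0 → [0,6,1,-4]
  row3 -= -2·row0 → [0,-6,-9,-3]
  row2 -= 3·row1 → [0,0,-2,-1]
  row3 -= -3·row1 → [0,0,-6,-6]
  row3 -= 3·row2 → [0,0,0,-3]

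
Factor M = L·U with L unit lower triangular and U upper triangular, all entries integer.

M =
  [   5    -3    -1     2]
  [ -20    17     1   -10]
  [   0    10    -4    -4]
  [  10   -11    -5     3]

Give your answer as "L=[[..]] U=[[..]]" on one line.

  R1 -= -4·R0 → [0,5,-3,-2]
  R2 -= 0·R0 → [0,10,-4,-4]
  R3 -= 2·R0 → [0,-5,-3,-1]
  R2 -= 2·R1 → [0,0,2,0]
  R3 -= -1·R1 → [0,0,-6,-3]
  R3 -= -3·R2 → [0,0,0,-3]

L=[[1,0,0,0],[-4,1,0,0],[0,2,1,0],[2,-1,-3,1]] U=[[5,-3,-1,2],[0,5,-3,-2],[0,0,2,0],[0,0,0,-3]]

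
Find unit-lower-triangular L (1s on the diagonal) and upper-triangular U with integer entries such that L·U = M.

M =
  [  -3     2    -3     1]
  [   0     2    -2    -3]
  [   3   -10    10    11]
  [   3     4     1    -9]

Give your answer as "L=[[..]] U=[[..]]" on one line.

L=[[1,0,0,0],[0,1,0,0],[-1,-4,1,0],[-1,3,-4,1]] U=[[-3,2,-3,1],[0,2,-2,-3],[0,0,-1,0],[0,0,0,1]]

  r1 -= 0·r0 → [0,2,-2,-3]
  r2 -= -1·r0 → [0,-8,7,12]
  r3 -= -1·r0 → [0,6,-2,-8]
  r2 -= -4·r1 → [0,0,-1,0]
  r3 -= 3·r1 → [0,0,4,1]
  r3 -= -4·r2 → [0,0,0,1]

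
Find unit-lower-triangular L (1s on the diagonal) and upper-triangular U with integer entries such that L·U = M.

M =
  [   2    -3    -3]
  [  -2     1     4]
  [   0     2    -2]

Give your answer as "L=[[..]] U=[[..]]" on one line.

L=[[1,0,0],[-1,1,0],[0,-1,1]] U=[[2,-3,-3],[0,-2,1],[0,0,-1]]

  r1 -= -1·r0 → [0,-2,1]
  r2 -= 0·r0 → [0,2,-2]
  r2 -= -1·r1 → [0,0,-1]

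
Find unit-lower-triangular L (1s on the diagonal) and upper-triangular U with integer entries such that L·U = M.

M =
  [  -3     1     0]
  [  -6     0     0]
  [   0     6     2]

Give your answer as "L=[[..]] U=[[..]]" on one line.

  r1 -= 2·r0 → [0,-2,0]
  r2 -= 0·r0 → [0,6,2]
  r2 -= -3·r1 → [0,0,2]

L=[[1,0,0],[2,1,0],[0,-3,1]] U=[[-3,1,0],[0,-2,0],[0,0,2]]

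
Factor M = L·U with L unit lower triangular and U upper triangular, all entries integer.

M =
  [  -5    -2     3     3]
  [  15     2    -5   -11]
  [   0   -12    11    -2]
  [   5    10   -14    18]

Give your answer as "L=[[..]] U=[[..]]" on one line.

  r1 -= -3·r0 → [0,-4,4,-2]
  r2 -= 0·r0 → [0,-12,11,-2]
  r3 -= -1·r0 → [0,8,-11,21]
  r2 -= 3·r1 → [0,0,-1,4]
  r3 -= -2·r1 → [0,0,-3,17]
  r3 -= 3·r2 → [0,0,0,5]

L=[[1,0,0,0],[-3,1,0,0],[0,3,1,0],[-1,-2,3,1]] U=[[-5,-2,3,3],[0,-4,4,-2],[0,0,-1,4],[0,0,0,5]]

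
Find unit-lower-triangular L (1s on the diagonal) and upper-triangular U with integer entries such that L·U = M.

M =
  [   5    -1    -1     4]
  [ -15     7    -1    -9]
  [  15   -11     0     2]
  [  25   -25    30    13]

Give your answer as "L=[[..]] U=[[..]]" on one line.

L=[[1,0,0,0],[-3,1,0,0],[3,-2,1,0],[5,-5,-3,1]] U=[[5,-1,-1,4],[0,4,-4,3],[0,0,-5,-4],[0,0,0,-4]]

  r1 -= -3·r0 → [0,4,-4,3]
  r2 -= 3·r0 → [0,-8,3,-10]
  r3 -= 5·r0 → [0,-20,35,-7]
  r2 -= -2·r1 → [0,0,-5,-4]
  r3 -= -5·r1 → [0,0,15,8]
  r3 -= -3·r2 → [0,0,0,-4]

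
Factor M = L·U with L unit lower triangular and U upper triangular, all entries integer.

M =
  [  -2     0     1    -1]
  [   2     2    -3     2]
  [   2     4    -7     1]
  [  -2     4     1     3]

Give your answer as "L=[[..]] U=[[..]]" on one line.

L=[[1,0,0,0],[-1,1,0,0],[-1,2,1,0],[1,2,-2,1]] U=[[-2,0,1,-1],[0,2,-2,1],[0,0,-2,-2],[0,0,0,-2]]

  R1 -= -1·R0 → [0,2,-2,1]
  R2 -= -1·R0 → [0,4,-6,0]
  R3 -= 1·R0 → [0,4,0,4]
  R2 -= 2·R1 → [0,0,-2,-2]
  R3 -= 2·R1 → [0,0,4,2]
  R3 -= -2·R2 → [0,0,0,-2]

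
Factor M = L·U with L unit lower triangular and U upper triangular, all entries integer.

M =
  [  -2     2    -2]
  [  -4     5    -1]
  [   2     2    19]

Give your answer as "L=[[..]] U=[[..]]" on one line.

  row1 -= 2·row0 → [0,1,3]
  row2 -= -1·row0 → [0,4,17]
  row2 -= 4·row1 → [0,0,5]

L=[[1,0,0],[2,1,0],[-1,4,1]] U=[[-2,2,-2],[0,1,3],[0,0,5]]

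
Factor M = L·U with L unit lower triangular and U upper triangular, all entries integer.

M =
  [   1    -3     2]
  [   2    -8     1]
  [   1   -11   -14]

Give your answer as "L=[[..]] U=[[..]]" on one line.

  r1 -= 2·r0 → [0,-2,-3]
  r2 -= 1·r0 → [0,-8,-16]
  r2 -= 4·r1 → [0,0,-4]

L=[[1,0,0],[2,1,0],[1,4,1]] U=[[1,-3,2],[0,-2,-3],[0,0,-4]]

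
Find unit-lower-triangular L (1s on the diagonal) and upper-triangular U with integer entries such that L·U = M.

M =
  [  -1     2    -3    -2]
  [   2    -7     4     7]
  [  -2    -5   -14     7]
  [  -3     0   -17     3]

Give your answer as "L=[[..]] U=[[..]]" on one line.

L=[[1,0,0,0],[-2,1,0,0],[2,3,1,0],[3,2,2,1]] U=[[-1,2,-3,-2],[0,-3,-2,3],[0,0,-2,2],[0,0,0,-1]]

  R1 -= -2·R0 → [0,-3,-2,3]
  R2 -= 2·R0 → [0,-9,-8,11]
  R3 -= 3·R0 → [0,-6,-8,9]
  R2 -= 3·R1 → [0,0,-2,2]
  R3 -= 2·R1 → [0,0,-4,3]
  R3 -= 2·R2 → [0,0,0,-1]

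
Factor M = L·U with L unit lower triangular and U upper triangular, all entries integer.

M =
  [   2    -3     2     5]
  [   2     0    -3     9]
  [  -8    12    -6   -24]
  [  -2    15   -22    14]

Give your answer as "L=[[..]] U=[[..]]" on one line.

  row1 -= 1·row0 → [0,3,-5,4]
  row2 -= -4·row0 → [0,0,2,-4]
  row3 -= -1·row0 → [0,12,-20,19]
  row2 -= 0·row1 → [0,0,2,-4]
  row3 -= 4·row1 → [0,0,0,3]
  row3 -= 0·row2 → [0,0,0,3]

L=[[1,0,0,0],[1,1,0,0],[-4,0,1,0],[-1,4,0,1]] U=[[2,-3,2,5],[0,3,-5,4],[0,0,2,-4],[0,0,0,3]]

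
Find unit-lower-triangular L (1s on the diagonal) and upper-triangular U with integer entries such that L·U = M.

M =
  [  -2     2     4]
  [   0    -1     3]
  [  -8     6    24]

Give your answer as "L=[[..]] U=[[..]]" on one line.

  r1 -= 0·r0 → [0,-1,3]
  r2 -= 4·r0 → [0,-2,8]
  r2 -= 2·r1 → [0,0,2]

L=[[1,0,0],[0,1,0],[4,2,1]] U=[[-2,2,4],[0,-1,3],[0,0,2]]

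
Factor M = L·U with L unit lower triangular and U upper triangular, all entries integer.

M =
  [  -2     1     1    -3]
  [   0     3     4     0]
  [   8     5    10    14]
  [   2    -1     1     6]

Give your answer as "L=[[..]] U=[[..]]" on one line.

  r1 -= 0·r0 → [0,3,4,0]
  r2 -= -4·r0 → [0,9,14,2]
  r3 -= -1·r0 → [0,0,2,3]
  r2 -= 3·r1 → [0,0,2,2]
  r3 -= 0·r1 → [0,0,2,3]
  r3 -= 1·r2 → [0,0,0,1]

L=[[1,0,0,0],[0,1,0,0],[-4,3,1,0],[-1,0,1,1]] U=[[-2,1,1,-3],[0,3,4,0],[0,0,2,2],[0,0,0,1]]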